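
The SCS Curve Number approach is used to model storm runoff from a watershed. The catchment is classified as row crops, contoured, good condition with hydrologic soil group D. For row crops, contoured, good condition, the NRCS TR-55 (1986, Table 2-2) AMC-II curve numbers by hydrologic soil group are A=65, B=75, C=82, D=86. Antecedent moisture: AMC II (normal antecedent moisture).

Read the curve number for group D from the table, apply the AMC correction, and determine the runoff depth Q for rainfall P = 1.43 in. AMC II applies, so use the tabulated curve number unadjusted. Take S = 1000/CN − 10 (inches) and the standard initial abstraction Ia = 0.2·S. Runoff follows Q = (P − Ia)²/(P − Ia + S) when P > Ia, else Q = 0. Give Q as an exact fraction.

NRCS table: row crops, contoured, good condition, soil group D → CN(II) = 86
AMC II — tabulated CN = 86 applies directly.
S = 1000/86 − 10 = 70/43 in ≈ 1.628 in
Ia = 0.2·(70/43) = 14/43 in ≈ 0.326 in
Since P=1.430 > Ia=0.326: effective rainfall P−Ia = 4749/4300 in
Runoff Q = (P−Ia)²/(P−Ia+S) = (1.104)²/(1.104+1.628) = 22553001/50520700 ≈ 0.446 in

Q = 22553001/50520700 in ≈ 0.446 in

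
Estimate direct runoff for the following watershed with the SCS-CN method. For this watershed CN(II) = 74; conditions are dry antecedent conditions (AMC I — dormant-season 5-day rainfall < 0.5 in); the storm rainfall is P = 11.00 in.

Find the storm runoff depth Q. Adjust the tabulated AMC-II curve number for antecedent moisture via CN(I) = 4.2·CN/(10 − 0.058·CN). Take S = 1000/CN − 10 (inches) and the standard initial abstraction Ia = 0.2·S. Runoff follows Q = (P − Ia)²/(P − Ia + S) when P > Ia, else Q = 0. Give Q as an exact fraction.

Q = 52519009/10681419 in ≈ 4.917 in

CN(I) from CN(II)=74: (4.2·74)/(10 − 0.058·74) = 77700/1427 ≈ 54.450
Retention S: 1000/CN − 10 with CN=54.450 → S = 6500/777 ≈ 8.366 in
Ia = 0.2·(6500/777) = 1300/777 in ≈ 1.673 in
Excess rainfall: 11.000 − 1.673 = 9.327 in; P > Ia so Q > 0
Q: (7247/777)² ÷ (13747/777) = 52519009/10681419 in (≈ 4.917 in)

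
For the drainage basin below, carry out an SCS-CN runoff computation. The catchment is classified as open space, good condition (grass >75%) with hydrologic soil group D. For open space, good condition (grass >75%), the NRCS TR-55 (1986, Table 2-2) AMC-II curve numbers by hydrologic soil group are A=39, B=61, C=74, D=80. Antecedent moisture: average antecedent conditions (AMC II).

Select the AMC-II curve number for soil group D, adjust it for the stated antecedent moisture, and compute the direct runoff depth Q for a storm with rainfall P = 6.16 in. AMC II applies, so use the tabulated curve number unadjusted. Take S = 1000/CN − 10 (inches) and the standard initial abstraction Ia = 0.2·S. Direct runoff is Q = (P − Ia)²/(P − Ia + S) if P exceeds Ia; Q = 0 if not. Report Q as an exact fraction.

NRCS table: open space, good condition (grass >75%), soil group D → CN(II) = 80
CN(II) = 80; AMC II needs no correction.
Retention S: 1000/CN − 10 with CN=80.000 → S = 5/2 ≈ 2.500 in
Ia = 0.2·(5/2) = 1/2 in ≈ 0.500 in
Since P=6.160 > Ia=0.500: effective rainfall P−Ia = 283/50 in
Q: (283/50)² ÷ (204/25) = 80089/20400 in (≈ 3.926 in)

Q = 80089/20400 in ≈ 3.926 in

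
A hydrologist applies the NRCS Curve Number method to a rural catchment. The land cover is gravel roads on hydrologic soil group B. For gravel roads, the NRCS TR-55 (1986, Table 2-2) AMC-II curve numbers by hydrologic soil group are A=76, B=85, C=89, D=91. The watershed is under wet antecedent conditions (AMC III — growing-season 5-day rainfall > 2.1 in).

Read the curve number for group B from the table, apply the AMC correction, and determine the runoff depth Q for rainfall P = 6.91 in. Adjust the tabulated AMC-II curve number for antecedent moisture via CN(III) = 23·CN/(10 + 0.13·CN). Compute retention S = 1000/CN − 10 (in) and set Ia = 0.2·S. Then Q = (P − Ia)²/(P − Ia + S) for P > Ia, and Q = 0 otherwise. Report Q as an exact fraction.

Q = 69791600761/11502477100 in ≈ 6.068 in

NRCS table: gravel roads, soil group B → CN(II) = 85
CN(III) from CN(II)=85: (23·85)/(10 + 0.13·85) = 39100/421 ≈ 92.874
S = 1000/(39100/421) − 10 = 300/391 in ≈ 0.767 in
Ia = 0.2S: 0.2·0.767 = 0.153 in (exactly 60/391)
Excess rainfall: 6.910 − 0.153 = 6.757 in; P > Ia so Q > 0
Q = (264181/39100)²/((264181/39100) + 300/391) = (69791600761/1528810000)/(294181/39100) = 69791600761/11502477100 in ≈ 6.068 in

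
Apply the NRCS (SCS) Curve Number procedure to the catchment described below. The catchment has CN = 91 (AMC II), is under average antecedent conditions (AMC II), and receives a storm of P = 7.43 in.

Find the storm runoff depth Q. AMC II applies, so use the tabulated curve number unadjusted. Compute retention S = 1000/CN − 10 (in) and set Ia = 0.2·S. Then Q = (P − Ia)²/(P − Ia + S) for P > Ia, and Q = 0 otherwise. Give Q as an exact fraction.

Q = 4331350969/680798300 in ≈ 6.362 in

CN(II) = 91; AMC II needs no correction.
Max retention: S = 1000/91 − 10 = 90/91 in (≈ 0.989 in)
Ia = 0.2S: 0.2·0.989 = 0.198 in (exactly 18/91)
Excess rainfall: 7.430 − 0.198 = 7.232 in; P > Ia so Q > 0
Q: (65813/9100)² ÷ (74813/9100) = 4331350969/680798300 in (≈ 6.362 in)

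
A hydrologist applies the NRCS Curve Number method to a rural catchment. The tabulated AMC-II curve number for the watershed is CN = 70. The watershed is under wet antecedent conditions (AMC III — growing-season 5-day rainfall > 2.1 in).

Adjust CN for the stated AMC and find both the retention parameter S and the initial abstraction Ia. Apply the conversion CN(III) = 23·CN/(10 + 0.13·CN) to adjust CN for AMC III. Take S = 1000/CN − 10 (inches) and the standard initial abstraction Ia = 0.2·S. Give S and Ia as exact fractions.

CN(III) from CN(II)=70: (23·70)/(10 + 0.13·70) = 16100/191 ≈ 84.293
Max retention: S = 1000/(16100/191) − 10 = 300/161 in (≈ 1.863 in)
Initial abstraction Ia = S/5 = (300/161)/5 = 60/161 ≈ 0.373 in

S = 300/161 in ≈ 1.863 in; Ia = 60/161 in ≈ 0.373 in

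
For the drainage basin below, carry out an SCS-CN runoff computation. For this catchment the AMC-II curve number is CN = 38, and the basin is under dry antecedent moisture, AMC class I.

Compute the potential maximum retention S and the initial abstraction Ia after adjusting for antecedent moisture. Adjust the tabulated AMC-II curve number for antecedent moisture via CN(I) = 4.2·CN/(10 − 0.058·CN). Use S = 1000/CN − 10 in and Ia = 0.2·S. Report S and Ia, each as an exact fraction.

S = 15500/399 in ≈ 38.847 in; Ia = 3100/399 in ≈ 7.769 in

Adjust CN=38 to AMC I: 4.2·38/(10 − 0.058·38) → (798/5) ÷ (1949/250) = 39900/1949 ≈ 20.472
Max retention: S = 1000/(39900/1949) − 10 = 15500/399 in (≈ 38.847 in)
Ia = 0.2·(15500/399) = 3100/399 in ≈ 7.769 in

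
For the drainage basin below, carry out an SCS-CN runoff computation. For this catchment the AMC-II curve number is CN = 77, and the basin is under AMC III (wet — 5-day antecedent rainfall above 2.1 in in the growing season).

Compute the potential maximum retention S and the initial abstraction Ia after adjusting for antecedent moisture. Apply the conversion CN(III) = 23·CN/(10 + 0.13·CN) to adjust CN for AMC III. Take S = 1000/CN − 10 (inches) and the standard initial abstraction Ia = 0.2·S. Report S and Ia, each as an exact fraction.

S = 100/77 in ≈ 1.299 in; Ia = 20/77 in ≈ 0.260 in

Wet (AMC III): CN(III) = 23·77/(10 + 0.13·77) = 1771/(2001/100) = 7700/87 ≈ 88.506
S = 1000/(7700/87) − 10 = 100/77 in ≈ 1.299 in
Ia = 0.2·(100/77) = 20/77 in ≈ 0.260 in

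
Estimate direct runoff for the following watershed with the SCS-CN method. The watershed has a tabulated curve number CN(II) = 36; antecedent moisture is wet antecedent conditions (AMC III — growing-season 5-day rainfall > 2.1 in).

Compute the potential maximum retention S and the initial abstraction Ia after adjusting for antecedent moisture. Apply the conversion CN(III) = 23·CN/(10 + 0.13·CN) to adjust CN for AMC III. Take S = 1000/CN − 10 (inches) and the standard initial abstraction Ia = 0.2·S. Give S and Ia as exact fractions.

Wet (AMC III): CN(III) = 23·36/(10 + 0.13·36) = 828/(367/25) = 20700/367 ≈ 56.403
Max retention: S = 1000/(20700/367) − 10 = 1600/207 in (≈ 7.729 in)
Ia = 0.2·(1600/207) = 320/207 in ≈ 1.546 in

S = 1600/207 in ≈ 7.729 in; Ia = 320/207 in ≈ 1.546 in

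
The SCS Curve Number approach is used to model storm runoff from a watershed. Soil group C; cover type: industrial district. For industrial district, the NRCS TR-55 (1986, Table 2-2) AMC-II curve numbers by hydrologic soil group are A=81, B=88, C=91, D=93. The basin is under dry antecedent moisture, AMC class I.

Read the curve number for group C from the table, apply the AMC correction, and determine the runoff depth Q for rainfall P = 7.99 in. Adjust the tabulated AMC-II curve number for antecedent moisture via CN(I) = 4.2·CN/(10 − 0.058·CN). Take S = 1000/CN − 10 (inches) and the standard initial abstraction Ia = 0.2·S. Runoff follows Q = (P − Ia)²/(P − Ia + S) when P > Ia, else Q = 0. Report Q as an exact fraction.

NRCS table: industrial district, soil group C → CN(II) = 91
Adjust CN=91 to AMC I: 4.2·91/(10 − 0.058·91) → (1911/5) ÷ (2361/500) = 63700/787 ≈ 80.940
Max retention: S = 1000/(63700/787) − 10 = 1500/637 in (≈ 2.355 in)
Ia = 0.2S: 0.2·2.355 = 0.471 in (exactly 300/637)
Excess rainfall: 7.990 − 0.471 = 7.519 in; P > Ia so Q > 0
Runoff Q = (P−Ia)²/(P−Ia+S) = (7.519)²/(7.519+2.355) = 229405555369/40064943100 ≈ 5.726 in

Q = 229405555369/40064943100 in ≈ 5.726 in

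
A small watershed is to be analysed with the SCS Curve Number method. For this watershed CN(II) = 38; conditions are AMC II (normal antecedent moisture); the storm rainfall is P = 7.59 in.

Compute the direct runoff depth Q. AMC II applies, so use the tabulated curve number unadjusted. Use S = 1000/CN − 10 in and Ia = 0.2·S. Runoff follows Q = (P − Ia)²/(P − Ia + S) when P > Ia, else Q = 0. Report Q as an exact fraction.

AMC II — tabulated CN = 38 applies directly.
Retention S: 1000/CN − 10 with CN=38.000 → S = 310/19 ≈ 16.316 in
Initial abstraction Ia = S/5 = (310/19)/5 = 62/19 ≈ 3.263 in
Since P=7.590 > Ia=3.263: effective rainfall P−Ia = 8221/1900 in
Q = (8221/1900)²/((8221/1900) + 310/19) = (67584841/3610000)/(39221/1900) = 67584841/74519900 in ≈ 0.907 in

Q = 67584841/74519900 in ≈ 0.907 in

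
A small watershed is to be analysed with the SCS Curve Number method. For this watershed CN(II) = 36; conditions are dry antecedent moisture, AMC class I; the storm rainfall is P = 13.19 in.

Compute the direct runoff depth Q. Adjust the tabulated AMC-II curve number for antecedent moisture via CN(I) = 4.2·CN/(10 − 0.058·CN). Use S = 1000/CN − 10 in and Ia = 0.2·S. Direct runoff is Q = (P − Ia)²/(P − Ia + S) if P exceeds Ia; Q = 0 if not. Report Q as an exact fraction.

Q = 7972882681/16807599900 in ≈ 0.474 in

CN(I) from CN(II)=36: (4.2·36)/(10 − 0.058·36) = 18900/989 ≈ 19.110
Max retention: S = 1000/(18900/989) − 10 = 8000/189 in (≈ 42.328 in)
Ia = 0.2S: 0.2·42.328 = 8.466 in (exactly 1600/189)
P − Ia = 13.190 − 8.466 = 89291/18900 ≈ 4.724 in (> 0, runoff occurs)
Q = (89291/18900)²/((89291/18900) + 8000/189) = (7972882681/357210000)/(889291/18900) = 7972882681/16807599900 in ≈ 0.474 in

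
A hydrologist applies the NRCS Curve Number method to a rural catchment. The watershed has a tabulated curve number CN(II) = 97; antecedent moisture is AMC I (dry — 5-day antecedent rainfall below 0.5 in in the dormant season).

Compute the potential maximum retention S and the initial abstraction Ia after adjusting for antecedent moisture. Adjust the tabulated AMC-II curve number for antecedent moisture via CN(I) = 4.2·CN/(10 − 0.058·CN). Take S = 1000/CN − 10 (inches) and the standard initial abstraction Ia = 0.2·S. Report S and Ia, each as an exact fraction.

S = 500/679 in ≈ 0.736 in; Ia = 100/679 in ≈ 0.147 in

CN(I) from CN(II)=97: (4.2·97)/(10 − 0.058·97) = 67900/729 ≈ 93.141
S = 1000/(67900/729) − 10 = 500/679 in ≈ 0.736 in
Ia = 0.2·(500/679) = 100/679 in ≈ 0.147 in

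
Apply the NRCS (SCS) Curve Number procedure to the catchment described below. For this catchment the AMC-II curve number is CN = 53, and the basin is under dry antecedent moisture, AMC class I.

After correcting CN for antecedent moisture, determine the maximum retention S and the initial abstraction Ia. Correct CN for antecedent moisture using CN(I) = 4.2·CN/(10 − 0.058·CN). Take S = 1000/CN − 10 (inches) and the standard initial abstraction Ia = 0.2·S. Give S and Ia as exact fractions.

S = 23500/1113 in ≈ 21.114 in; Ia = 4700/1113 in ≈ 4.223 in

Adjust CN=53 to AMC I: 4.2·53/(10 − 0.058·53) → (1113/5) ÷ (3463/500) = 111300/3463 ≈ 32.140
Max retention: S = 1000/(111300/3463) − 10 = 23500/1113 in (≈ 21.114 in)
Ia = 0.2S: 0.2·21.114 = 4.223 in (exactly 4700/1113)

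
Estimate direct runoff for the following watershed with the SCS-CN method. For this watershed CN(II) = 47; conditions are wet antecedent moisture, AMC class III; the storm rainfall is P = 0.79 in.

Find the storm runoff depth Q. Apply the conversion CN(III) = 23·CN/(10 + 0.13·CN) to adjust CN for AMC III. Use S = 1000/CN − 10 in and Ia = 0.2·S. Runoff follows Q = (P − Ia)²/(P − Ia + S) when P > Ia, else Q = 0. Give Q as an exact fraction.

Wet (AMC III): CN(III) = 23·47/(10 + 0.13·47) = 1081/(1611/100) = 108100/1611 ≈ 67.101
Max retention: S = 1000/(108100/1611) − 10 = 5300/1081 in (≈ 4.903 in)
Ia = 0.2S: 0.2·4.903 = 0.981 in (exactly 1060/1081)
P = 0.790 ≤ Ia = 0.981 in: entire storm abstracted, Q = 0.

Q = 0 in ≈ 0.000 in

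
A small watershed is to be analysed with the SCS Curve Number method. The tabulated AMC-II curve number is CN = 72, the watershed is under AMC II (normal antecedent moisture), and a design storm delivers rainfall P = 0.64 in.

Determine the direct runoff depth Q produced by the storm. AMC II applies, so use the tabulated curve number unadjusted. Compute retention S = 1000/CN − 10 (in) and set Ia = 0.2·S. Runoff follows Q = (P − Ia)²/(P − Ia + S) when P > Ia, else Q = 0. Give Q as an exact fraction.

CN(II) = 72; AMC II needs no correction.
Max retention: S = 1000/72 − 10 = 35/9 in (≈ 3.889 in)
Ia = 0.2S: 0.2·3.889 = 0.778 in (exactly 7/9)
P = 0.640 ≤ Ia = 0.778 in: entire storm abstracted, Q = 0.

Q = 0 in ≈ 0.000 in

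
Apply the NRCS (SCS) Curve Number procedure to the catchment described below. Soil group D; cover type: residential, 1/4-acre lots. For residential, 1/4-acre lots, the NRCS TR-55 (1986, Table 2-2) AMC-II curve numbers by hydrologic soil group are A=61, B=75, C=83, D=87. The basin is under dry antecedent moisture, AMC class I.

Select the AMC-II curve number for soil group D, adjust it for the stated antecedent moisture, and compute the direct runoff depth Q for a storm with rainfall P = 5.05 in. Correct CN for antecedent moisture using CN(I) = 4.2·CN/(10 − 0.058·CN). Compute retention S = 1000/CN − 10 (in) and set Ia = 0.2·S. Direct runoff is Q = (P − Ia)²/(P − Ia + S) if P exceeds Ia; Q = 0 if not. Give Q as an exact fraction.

NRCS table: residential, 1/4-acre lots, soil group D → CN(II) = 87
CN(I) from CN(II)=87: (4.2·87)/(10 − 0.058·87) = 182700/2477 ≈ 73.759
Retention S: 1000/CN − 10 with CN=73.759 → S = 6500/1827 ≈ 3.558 in
Ia = 0.2S: 0.2·3.558 = 0.712 in (exactly 1300/1827)
Excess rainfall: 5.050 − 0.712 = 4.338 in; P > Ia so Q > 0
Q = (158527/36540)²/((158527/36540) + 6500/1827) = (25130809729/1335171600)/(288527/36540) = 25130809729/10542776580 in ≈ 2.384 in

Q = 25130809729/10542776580 in ≈ 2.384 in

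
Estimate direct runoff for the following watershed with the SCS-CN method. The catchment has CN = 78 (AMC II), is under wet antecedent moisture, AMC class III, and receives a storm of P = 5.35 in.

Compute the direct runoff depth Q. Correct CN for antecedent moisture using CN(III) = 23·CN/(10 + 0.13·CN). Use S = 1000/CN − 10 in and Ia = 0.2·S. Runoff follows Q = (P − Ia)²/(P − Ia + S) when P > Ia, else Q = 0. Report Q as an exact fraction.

Q = 8386713241/2037607260 in ≈ 4.116 in

CN(III) from CN(II)=78: (23·78)/(10 + 0.13·78) = 89700/1007 ≈ 89.076
S = 1000/(89700/1007) − 10 = 1100/897 in ≈ 1.226 in
Initial abstraction Ia = S/5 = (1100/897)/5 = 220/897 ≈ 0.245 in
Excess rainfall: 5.350 − 0.245 = 5.105 in; P > Ia so Q > 0
Q: (91579/17940)² ÷ (113579/17940) = 8386713241/2037607260 in (≈ 4.116 in)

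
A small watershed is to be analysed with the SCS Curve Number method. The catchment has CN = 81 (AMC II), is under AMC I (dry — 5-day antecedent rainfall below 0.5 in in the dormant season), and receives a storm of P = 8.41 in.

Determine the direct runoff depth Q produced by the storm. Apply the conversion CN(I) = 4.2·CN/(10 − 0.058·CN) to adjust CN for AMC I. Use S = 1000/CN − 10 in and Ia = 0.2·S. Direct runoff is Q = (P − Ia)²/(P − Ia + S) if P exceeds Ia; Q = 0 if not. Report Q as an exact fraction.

Q = 1538941972681/372611024100 in ≈ 4.130 in

Dry (AMC I): CN(I) = 4.2·81/(10 − 0.058·81) = (1701/5)/(2651/500) = 170100/2651 ≈ 64.164
Retention S: 1000/CN − 10 with CN=64.164 → S = 9500/1701 ≈ 5.585 in
Ia = 0.2S: 0.2·5.585 = 1.117 in (exactly 1900/1701)
P − Ia = 8.410 − 1.117 = 1240541/170100 ≈ 7.293 in (> 0, runoff occurs)
Q: (1240541/170100)² ÷ (2190541/170100) = 1538941972681/372611024100 in (≈ 4.130 in)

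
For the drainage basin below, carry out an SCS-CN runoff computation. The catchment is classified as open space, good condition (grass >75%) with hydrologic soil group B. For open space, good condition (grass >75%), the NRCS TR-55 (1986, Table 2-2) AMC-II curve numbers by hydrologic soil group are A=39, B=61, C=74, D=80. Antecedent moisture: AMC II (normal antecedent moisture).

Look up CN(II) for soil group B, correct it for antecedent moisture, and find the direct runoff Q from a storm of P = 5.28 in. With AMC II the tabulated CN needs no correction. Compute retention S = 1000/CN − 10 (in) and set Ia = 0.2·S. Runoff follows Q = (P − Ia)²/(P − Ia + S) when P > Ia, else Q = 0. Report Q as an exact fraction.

NRCS table: open space, good condition (grass >75%), soil group B → CN(II) = 61
CN(II) = 61; AMC II needs no correction.
Retention S: 1000/CN − 10 with CN=61.000 → S = 390/61 ≈ 6.393 in
Ia = 0.2S: 0.2·6.393 = 1.279 in (exactly 78/61)
P − Ia = 5.280 − 1.279 = 6102/1525 ≈ 4.001 in (> 0, runoff occurs)
Runoff Q = (P−Ia)²/(P−Ia+S) = (4.001)²/(4.001+6.393) = 3102867/2014525 ≈ 1.540 in

Q = 3102867/2014525 in ≈ 1.540 in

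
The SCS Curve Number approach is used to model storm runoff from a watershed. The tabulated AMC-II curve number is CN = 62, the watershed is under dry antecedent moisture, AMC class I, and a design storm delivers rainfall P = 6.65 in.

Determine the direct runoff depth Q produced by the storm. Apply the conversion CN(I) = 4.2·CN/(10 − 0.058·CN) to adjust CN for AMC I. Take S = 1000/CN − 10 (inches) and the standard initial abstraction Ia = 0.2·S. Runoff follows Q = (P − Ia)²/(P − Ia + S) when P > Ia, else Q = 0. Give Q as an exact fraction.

Q = 124226731/163492140 in ≈ 0.760 in

Dry (AMC I): CN(I) = 4.2·62/(10 − 0.058·62) = (1302/5)/(1601/250) = 65100/1601 ≈ 40.662
Max retention: S = 1000/(65100/1601) − 10 = 9500/651 in (≈ 14.593 in)
Ia = 0.2S: 0.2·14.593 = 2.919 in (exactly 1900/651)
Excess rainfall: 6.650 − 2.919 = 3.731 in; P > Ia so Q > 0
Q: (48583/13020)² ÷ (238583/13020) = 124226731/163492140 in (≈ 0.760 in)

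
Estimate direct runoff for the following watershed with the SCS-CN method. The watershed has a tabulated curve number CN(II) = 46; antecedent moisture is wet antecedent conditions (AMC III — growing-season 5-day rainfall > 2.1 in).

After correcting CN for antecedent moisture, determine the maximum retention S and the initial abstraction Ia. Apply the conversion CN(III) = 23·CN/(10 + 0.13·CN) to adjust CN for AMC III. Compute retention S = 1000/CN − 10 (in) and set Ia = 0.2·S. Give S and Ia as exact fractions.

Wet (AMC III): CN(III) = 23·46/(10 + 0.13·46) = 1058/(799/50) = 52900/799 ≈ 66.208
Max retention: S = 1000/(52900/799) − 10 = 2700/529 in (≈ 5.104 in)
Initial abstraction Ia = S/5 = (2700/529)/5 = 540/529 ≈ 1.021 in

S = 2700/529 in ≈ 5.104 in; Ia = 540/529 in ≈ 1.021 in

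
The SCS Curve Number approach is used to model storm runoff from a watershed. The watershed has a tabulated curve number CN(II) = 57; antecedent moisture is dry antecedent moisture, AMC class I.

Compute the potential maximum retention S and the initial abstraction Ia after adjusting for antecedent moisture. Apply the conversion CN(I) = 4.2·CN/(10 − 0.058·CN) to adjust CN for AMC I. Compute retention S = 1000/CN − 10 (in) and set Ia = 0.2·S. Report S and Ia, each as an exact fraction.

S = 21500/1197 in ≈ 17.962 in; Ia = 4300/1197 in ≈ 3.592 in

CN(I) from CN(II)=57: (4.2·57)/(10 − 0.058·57) = 119700/3347 ≈ 35.763
Max retention: S = 1000/(119700/3347) − 10 = 21500/1197 in (≈ 17.962 in)
Ia = 0.2·(21500/1197) = 4300/1197 in ≈ 3.592 in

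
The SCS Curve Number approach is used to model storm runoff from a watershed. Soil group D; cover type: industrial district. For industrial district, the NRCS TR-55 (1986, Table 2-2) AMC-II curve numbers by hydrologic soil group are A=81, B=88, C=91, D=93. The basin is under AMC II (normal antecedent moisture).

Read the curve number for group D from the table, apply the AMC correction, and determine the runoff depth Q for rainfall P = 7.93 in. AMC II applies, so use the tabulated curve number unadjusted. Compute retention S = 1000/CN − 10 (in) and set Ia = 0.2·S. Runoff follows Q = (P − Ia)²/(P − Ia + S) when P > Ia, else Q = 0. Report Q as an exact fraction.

NRCS table: industrial district, soil group D → CN(II) = 93
Average conditions: CN = 93 (no AMC adjustment).
Retention S: 1000/CN − 10 with CN=93.000 → S = 70/93 ≈ 0.753 in
Initial abstraction Ia = S/5 = (70/93)/5 = 14/93 ≈ 0.151 in
P − Ia = 7.930 − 0.151 = 72349/9300 ≈ 7.779 in (> 0, runoff occurs)
Q = (72349/9300)²/((72349/9300) + 70/93) = (5234377801/86490000)/(79349/9300) = 5234377801/737945700 in ≈ 7.093 in

Q = 5234377801/737945700 in ≈ 7.093 in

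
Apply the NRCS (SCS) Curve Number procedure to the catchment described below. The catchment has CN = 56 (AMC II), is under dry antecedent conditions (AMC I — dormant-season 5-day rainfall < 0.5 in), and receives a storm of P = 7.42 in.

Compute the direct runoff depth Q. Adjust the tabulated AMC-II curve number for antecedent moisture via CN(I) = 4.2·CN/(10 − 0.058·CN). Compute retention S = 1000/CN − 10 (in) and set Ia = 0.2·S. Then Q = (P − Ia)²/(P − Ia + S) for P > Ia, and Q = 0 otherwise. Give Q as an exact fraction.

CN(I) from CN(II)=56: (4.2·56)/(10 − 0.058·56) = 7350/211 ≈ 34.834
Max retention: S = 1000/(7350/211) − 10 = 2750/147 in (≈ 18.707 in)
Ia = 0.2S: 0.2·18.707 = 3.741 in (exactly 550/147)
Since P=7.420 > Ia=3.741: effective rainfall P−Ia = 27037/7350 in
Q = (27037/7350)²/((27037/7350) + 2750/147) = (730999369/54022500)/(164537/7350) = 730999369/1209346950 in ≈ 0.604 in

Q = 730999369/1209346950 in ≈ 0.604 in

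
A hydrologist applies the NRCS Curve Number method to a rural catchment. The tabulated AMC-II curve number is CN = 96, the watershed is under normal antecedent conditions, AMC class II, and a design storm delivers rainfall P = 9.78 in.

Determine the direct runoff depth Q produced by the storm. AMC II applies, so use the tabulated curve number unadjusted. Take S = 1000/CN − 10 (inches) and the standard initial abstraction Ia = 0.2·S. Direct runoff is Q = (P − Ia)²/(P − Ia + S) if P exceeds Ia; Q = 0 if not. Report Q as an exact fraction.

CN(II) = 96; AMC II needs no correction.
Max retention: S = 1000/96 − 10 = 5/12 in (≈ 0.417 in)
Initial abstraction Ia = S/5 = (5/12)/5 = 1/12 ≈ 0.083 in
Excess rainfall: 9.780 − 0.083 = 9.697 in; P > Ia so Q > 0
Runoff Q = (P−Ia)²/(P−Ia+S) = (9.697)²/(9.697+0.417) = 8462281/910200 ≈ 9.297 in

Q = 8462281/910200 in ≈ 9.297 in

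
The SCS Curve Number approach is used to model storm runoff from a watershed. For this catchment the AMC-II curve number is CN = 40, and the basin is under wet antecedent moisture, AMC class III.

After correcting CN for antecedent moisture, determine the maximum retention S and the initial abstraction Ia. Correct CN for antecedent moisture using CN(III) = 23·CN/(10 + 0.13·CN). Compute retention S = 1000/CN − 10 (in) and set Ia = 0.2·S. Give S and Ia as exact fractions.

S = 150/23 in ≈ 6.522 in; Ia = 30/23 in ≈ 1.304 in

CN(III) from CN(II)=40: (23·40)/(10 + 0.13·40) = 1150/19 ≈ 60.526
Retention S: 1000/CN − 10 with CN=60.526 → S = 150/23 ≈ 6.522 in
Ia = 0.2·(150/23) = 30/23 in ≈ 1.304 in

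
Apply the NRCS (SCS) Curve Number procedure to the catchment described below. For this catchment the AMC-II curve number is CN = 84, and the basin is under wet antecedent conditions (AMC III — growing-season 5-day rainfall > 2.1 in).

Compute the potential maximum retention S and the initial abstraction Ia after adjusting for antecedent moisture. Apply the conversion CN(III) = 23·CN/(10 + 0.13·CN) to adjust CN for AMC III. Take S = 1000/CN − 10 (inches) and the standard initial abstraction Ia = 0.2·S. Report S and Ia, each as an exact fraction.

Adjust CN=84 to AMC III: 23·84/(10 + 0.13·84) → 1932 ÷ (523/25) = 48300/523 ≈ 92.352
Retention S: 1000/CN − 10 with CN=92.352 → S = 400/483 ≈ 0.828 in
Ia = 0.2S: 0.2·0.828 = 0.166 in (exactly 80/483)

S = 400/483 in ≈ 0.828 in; Ia = 80/483 in ≈ 0.166 in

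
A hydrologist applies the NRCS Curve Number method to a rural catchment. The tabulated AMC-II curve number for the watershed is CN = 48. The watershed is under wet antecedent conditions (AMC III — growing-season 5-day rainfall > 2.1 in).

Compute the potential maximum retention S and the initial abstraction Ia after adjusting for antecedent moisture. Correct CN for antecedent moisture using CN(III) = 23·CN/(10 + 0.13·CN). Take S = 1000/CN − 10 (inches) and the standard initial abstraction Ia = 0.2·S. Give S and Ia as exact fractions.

S = 325/69 in ≈ 4.710 in; Ia = 65/69 in ≈ 0.942 in

CN(III) from CN(II)=48: (23·48)/(10 + 0.13·48) = 13800/203 ≈ 67.980
S = 1000/(13800/203) − 10 = 325/69 in ≈ 4.710 in
Ia = 0.2S: 0.2·4.710 = 0.942 in (exactly 65/69)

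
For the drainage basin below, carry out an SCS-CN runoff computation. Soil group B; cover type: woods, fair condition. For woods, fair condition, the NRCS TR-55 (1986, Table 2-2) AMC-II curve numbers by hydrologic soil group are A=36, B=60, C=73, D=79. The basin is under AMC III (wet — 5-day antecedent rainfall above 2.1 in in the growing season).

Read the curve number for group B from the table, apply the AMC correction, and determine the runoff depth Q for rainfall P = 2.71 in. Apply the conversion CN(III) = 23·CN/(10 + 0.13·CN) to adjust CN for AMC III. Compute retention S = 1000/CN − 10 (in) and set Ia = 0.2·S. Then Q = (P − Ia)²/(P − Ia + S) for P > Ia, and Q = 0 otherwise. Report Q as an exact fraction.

Q = 216060601/239423100 in ≈ 0.902 in

NRCS table: woods, fair condition, soil group B → CN(II) = 60
Adjust CN=60 to AMC III: 23·60/(10 + 0.13·60) → 1380 ÷ (89/5) = 6900/89 ≈ 77.528
S = 1000/(6900/89) − 10 = 200/69 in ≈ 2.899 in
Ia = 0.2·(200/69) = 40/69 in ≈ 0.580 in
Since P=2.710 > Ia=0.580: effective rainfall P−Ia = 14699/6900 in
Q: (14699/6900)² ÷ (34699/6900) = 216060601/239423100 in (≈ 0.902 in)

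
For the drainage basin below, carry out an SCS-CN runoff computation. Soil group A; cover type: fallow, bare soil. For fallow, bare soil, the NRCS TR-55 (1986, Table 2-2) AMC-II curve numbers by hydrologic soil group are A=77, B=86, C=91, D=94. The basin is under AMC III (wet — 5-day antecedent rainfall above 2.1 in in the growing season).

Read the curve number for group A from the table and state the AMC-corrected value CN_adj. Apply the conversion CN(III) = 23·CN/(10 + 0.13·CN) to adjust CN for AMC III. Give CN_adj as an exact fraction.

CN_adj = 7700/87 ≈ 88.506

NRCS table: fallow, bare soil, soil group A → CN(II) = 77
Wet (AMC III): CN(III) = 23·77/(10 + 0.13·77) = 1771/(2001/100) = 7700/87 ≈ 88.506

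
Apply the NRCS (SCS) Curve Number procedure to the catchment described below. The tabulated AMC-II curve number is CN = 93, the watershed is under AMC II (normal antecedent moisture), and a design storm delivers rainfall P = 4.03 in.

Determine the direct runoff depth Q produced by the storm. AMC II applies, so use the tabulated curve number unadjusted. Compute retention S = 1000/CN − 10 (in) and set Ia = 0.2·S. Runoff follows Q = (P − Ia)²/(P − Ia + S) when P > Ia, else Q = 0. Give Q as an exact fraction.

Average conditions: CN = 93 (no AMC adjustment).
Max retention: S = 1000/93 − 10 = 70/93 in (≈ 0.753 in)
Initial abstraction Ia = S/5 = (70/93)/5 = 14/93 ≈ 0.151 in
Excess rainfall: 4.030 − 0.151 = 3.879 in; P > Ia so Q > 0
Q = (36079/9300)²/((36079/9300) + 70/93) = (1301694241/86490000)/(43079/9300) = 1301694241/400634700 in ≈ 3.249 in

Q = 1301694241/400634700 in ≈ 3.249 in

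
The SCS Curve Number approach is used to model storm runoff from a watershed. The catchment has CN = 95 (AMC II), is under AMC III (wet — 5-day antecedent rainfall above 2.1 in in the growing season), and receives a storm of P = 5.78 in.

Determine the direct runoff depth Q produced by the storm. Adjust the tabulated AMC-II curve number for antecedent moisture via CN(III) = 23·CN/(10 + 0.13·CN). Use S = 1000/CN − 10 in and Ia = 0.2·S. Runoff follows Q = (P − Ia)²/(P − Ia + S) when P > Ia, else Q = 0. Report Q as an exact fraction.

CN(III) from CN(II)=95: (23·95)/(10 + 0.13·95) = 43700/447 ≈ 97.763
S = 1000/(43700/447) − 10 = 100/437 in ≈ 0.229 in
Ia = 0.2·(100/437) = 20/437 in ≈ 0.046 in
P − Ia = 5.780 − 0.046 = 125293/21850 ≈ 5.734 in (> 0, runoff occurs)
Q = (125293/21850)²/((125293/21850) + 100/437) = (15698335849/477422500)/(130293/21850) = 15698335849/2846902050 in ≈ 5.514 in

Q = 15698335849/2846902050 in ≈ 5.514 in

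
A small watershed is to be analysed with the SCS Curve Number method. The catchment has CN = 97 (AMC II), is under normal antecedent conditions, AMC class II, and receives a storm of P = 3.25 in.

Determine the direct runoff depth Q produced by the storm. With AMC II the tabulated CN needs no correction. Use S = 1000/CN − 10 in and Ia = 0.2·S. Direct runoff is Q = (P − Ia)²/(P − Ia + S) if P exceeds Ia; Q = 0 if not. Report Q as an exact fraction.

Q = 1530169/526516 in ≈ 2.906 in

AMC II — tabulated CN = 97 applies directly.
Retention S: 1000/CN − 10 with CN=97.000 → S = 30/97 ≈ 0.309 in
Ia = 0.2S: 0.2·0.309 = 0.062 in (exactly 6/97)
P − Ia = 3.250 − 0.062 = 1237/388 ≈ 3.188 in (> 0, runoff occurs)
Q: (1237/388)² ÷ (1357/388) = 1530169/526516 in (≈ 2.906 in)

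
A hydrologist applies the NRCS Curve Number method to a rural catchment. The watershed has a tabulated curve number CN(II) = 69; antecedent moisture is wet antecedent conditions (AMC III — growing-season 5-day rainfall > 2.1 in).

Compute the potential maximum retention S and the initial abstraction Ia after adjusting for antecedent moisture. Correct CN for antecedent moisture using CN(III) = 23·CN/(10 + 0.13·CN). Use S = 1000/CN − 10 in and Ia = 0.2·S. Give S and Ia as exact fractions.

S = 3100/1587 in ≈ 1.953 in; Ia = 620/1587 in ≈ 0.391 in

CN(III) from CN(II)=69: (23·69)/(10 + 0.13·69) = 158700/1897 ≈ 83.658
S = 1000/(158700/1897) − 10 = 3100/1587 in ≈ 1.953 in
Ia = 0.2S: 0.2·1.953 = 0.391 in (exactly 620/1587)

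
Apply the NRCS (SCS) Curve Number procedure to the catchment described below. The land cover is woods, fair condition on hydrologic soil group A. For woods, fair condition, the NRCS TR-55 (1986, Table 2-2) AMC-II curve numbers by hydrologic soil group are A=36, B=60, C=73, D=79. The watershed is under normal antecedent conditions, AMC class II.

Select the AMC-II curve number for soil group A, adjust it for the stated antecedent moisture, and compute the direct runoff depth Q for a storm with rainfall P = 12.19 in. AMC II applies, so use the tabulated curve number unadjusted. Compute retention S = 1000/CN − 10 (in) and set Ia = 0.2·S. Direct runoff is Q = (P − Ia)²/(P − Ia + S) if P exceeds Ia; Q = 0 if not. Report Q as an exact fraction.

NRCS table: woods, fair condition, soil group A → CN(II) = 36
AMC II — tabulated CN = 36 applies directly.
Retention S: 1000/CN − 10 with CN=36.000 → S = 160/9 ≈ 17.778 in
Ia = 0.2·(160/9) = 32/9 in ≈ 3.556 in
Since P=12.190 > Ia=3.556: effective rainfall P−Ia = 7771/900 in
Q = (7771/900)²/((7771/900) + 160/9) = (60388441/810000)/(23771/900) = 60388441/21393900 in ≈ 2.823 in

Q = 60388441/21393900 in ≈ 2.823 in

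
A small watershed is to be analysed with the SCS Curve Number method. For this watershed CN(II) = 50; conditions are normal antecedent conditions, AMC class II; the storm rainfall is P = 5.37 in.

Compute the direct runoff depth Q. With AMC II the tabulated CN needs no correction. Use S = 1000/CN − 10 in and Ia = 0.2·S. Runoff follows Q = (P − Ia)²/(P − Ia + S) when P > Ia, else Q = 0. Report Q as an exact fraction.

Q = 113569/133700 in ≈ 0.849 in

Average conditions: CN = 50 (no AMC adjustment).
Max retention: S = 1000/50 − 10 = 10 in (≈ 10.000 in)
Initial abstraction Ia = S/5 = 10/5 = 2 ≈ 2.000 in
Excess rainfall: 5.370 − 2.000 = 3.370 in; P > Ia so Q > 0
Runoff Q = (P−Ia)²/(P−Ia+S) = (3.370)²/(3.370+10.000) = 113569/133700 ≈ 0.849 in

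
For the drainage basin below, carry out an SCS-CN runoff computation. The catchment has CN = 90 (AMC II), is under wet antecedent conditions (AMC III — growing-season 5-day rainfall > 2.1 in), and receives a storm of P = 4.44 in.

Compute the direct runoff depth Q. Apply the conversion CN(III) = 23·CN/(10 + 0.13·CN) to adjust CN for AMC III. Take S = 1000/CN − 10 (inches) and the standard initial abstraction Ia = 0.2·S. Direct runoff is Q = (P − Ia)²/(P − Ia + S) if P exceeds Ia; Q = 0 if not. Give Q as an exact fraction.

Q = 505215529/129255975 in ≈ 3.909 in

Adjust CN=90 to AMC III: 23·90/(10 + 0.13·90) → 2070 ÷ (217/10) = 20700/217 ≈ 95.392
Max retention: S = 1000/(20700/217) − 10 = 100/207 in (≈ 0.483 in)
Ia = 0.2S: 0.2·0.483 = 0.097 in (exactly 20/207)
P − Ia = 4.440 − 0.097 = 22477/5175 ≈ 4.343 in (> 0, runoff occurs)
Q: (22477/5175)² ÷ (24977/5175) = 505215529/129255975 in (≈ 3.909 in)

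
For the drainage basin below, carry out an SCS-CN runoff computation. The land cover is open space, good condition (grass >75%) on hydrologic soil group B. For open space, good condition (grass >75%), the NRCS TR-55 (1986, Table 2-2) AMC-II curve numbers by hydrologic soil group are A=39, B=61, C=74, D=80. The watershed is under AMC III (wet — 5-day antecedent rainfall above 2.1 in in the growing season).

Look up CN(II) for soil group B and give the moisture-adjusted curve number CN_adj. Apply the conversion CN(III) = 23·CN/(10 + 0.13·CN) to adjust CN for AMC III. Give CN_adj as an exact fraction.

CN_adj = 140300/1793 ≈ 78.249

NRCS table: open space, good condition (grass >75%), soil group B → CN(II) = 61
Wet (AMC III): CN(III) = 23·61/(10 + 0.13·61) = 1403/(1793/100) = 140300/1793 ≈ 78.249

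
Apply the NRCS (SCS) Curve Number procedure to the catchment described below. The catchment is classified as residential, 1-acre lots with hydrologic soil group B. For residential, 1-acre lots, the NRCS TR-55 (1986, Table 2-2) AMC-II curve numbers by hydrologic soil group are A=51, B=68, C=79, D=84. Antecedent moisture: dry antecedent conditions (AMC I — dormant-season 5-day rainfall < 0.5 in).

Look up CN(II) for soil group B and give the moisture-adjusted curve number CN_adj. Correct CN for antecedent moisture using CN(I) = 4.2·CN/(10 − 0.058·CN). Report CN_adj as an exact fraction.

NRCS table: residential, 1-acre lots, soil group B → CN(II) = 68
Adjust CN=68 to AMC I: 4.2·68/(10 − 0.058·68) → (1428/5) ÷ (757/125) = 35700/757 ≈ 47.160

CN_adj = 35700/757 ≈ 47.160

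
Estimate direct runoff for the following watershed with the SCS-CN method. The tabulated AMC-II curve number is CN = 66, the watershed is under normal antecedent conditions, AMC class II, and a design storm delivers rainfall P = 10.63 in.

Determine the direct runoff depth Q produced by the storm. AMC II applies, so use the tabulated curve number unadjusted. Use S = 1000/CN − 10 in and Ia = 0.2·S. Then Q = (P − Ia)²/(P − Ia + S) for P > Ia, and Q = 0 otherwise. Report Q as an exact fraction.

Average conditions: CN = 66 (no AMC adjustment).
Retention S: 1000/CN − 10 with CN=66.000 → S = 170/33 ≈ 5.152 in
Ia = 0.2·(170/33) = 34/33 in ≈ 1.030 in
Since P=10.630 > Ia=1.030: effective rainfall P−Ia = 31679/3300 in
Q: (31679/3300)² ÷ (48679/3300) = 1003559041/160640700 in (≈ 6.247 in)

Q = 1003559041/160640700 in ≈ 6.247 in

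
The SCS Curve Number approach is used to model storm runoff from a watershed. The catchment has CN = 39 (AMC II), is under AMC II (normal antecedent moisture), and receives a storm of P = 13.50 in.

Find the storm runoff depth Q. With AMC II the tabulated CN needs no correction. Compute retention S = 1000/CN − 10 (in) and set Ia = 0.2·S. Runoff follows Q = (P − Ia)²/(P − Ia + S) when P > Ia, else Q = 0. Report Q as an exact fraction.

CN(II) = 39; AMC II needs no correction.
S = 1000/39 − 10 = 610/39 in ≈ 15.641 in
Ia = 0.2·(610/39) = 122/39 in ≈ 3.128 in
Excess rainfall: 13.500 − 3.128 = 10.372 in; P > Ia so Q > 0
Q: (809/78)² ÷ (2029/78) = 654481/158262 in (≈ 4.135 in)

Q = 654481/158262 in ≈ 4.135 in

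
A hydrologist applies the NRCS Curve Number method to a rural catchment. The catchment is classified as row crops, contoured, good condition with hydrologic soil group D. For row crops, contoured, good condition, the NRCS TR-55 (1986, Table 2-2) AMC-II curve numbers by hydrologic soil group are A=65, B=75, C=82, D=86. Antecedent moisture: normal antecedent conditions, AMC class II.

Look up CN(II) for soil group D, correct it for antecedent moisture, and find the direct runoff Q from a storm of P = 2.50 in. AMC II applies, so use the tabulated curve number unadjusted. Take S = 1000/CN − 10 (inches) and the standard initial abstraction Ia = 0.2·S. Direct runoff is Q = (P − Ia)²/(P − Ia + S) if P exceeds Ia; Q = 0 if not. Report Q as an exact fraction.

NRCS table: row crops, contoured, good condition, soil group D → CN(II) = 86
Average conditions: CN = 86 (no AMC adjustment).
Max retention: S = 1000/86 − 10 = 70/43 in (≈ 1.628 in)
Ia = 0.2·(70/43) = 14/43 in ≈ 0.326 in
Since P=2.500 > Ia=0.326: effective rainfall P−Ia = 187/86 in
Q: (187/86)² ÷ (327/86) = 34969/28122 in (≈ 1.243 in)

Q = 34969/28122 in ≈ 1.243 in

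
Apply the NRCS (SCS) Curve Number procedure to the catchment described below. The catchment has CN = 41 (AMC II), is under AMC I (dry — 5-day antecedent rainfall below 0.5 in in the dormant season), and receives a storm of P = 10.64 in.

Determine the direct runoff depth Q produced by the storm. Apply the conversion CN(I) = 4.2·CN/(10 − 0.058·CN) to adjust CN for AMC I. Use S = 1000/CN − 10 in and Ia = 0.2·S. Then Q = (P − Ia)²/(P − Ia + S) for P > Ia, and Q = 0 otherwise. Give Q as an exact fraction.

Q = 3323244338/8814767325 in ≈ 0.377 in

CN(I) from CN(II)=41: (4.2·41)/(10 − 0.058·41) = 86100/3811 ≈ 22.592
S = 1000/(86100/3811) − 10 = 29500/861 in ≈ 34.262 in
Ia = 0.2·(29500/861) = 5900/861 in ≈ 6.852 in
P − Ia = 10.640 − 6.852 = 81526/21525 ≈ 3.788 in (> 0, runoff occurs)
Runoff Q = (P−Ia)²/(P−Ia+S) = (3.788)²/(3.788+34.262) = 3323244338/8814767325 ≈ 0.377 in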